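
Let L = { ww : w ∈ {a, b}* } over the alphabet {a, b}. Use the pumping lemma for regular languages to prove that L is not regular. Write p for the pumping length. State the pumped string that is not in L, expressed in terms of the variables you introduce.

a^{p+k} b^p a^p b^p

Toward a contradiction, assume L is regular with pumping length p.
Take w = a^p b^p a^p b^p = uu where u = a^pb^p; then w ∈ L and |w| = 4p ≥ p.
The pumping lemma gives a decomposition w = xyz where |xy| ≤ p and y is nonempty.
Because |xy| ≤ p and w begins with p copies of a, we have y = a^k with 1 ≤ k ≤ p.
Pump with i = 2: xy^2z = a^{p+k} b^p a^p b^p, of length 4p+k. Suppose this equals vv. The string starts with a and ends with b, so v does too; thus the boundary between the two copies of v is a b→a transition. There is exactly one such transition, at position 2p+k, so |v| = 2p+k and |vv| = 4p+2k ≠ 4p+k since k ≥ 1. So xy^2z ∉ L.
Contradiction. Therefore L is not regular.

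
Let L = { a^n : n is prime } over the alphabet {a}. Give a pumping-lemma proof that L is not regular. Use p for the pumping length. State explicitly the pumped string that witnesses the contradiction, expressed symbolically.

Assume L is regular. Let p be the pumping length given by the pumping lemma.
Let q be a prime with q ≥ p+2 (infinitely many primes exist), and take w = a^q ∈ L with |w| = q ≥ p.
By the pumping lemma, w = xyz with |xy| ≤ p and |y| > 0.
Then y = a^k for some k with 1 ≤ k ≤ p.
Since 1 ≤ k ≤ p, |xz| = q-k. Pump with i = q+1: |xy^{q+1}z| = (q-k)+(q+1)k = q+qk = q(1+k), which is composite (both factors ≥ 2). So xy^{q+1}z = a^{q(1+k)} ∉ L.
This contradicts the pumping lemma, so L is not regular.

a^{q(1+k)}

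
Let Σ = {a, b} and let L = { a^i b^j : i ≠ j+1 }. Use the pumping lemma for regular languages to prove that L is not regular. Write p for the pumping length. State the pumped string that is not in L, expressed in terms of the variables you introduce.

Assume L is regular. Let p be the pumping length given by the pumping lemma.
Choose w = a^p b^{p+p!-1}. Since p ≠ (p+p!-1)+1 = p+p!, w ∈ L; and |w| ≥ p.
Write w = xyz as guaranteed by the lemma, with |xy| ≤ p and y is nonempty.
Because |xy| ≤ p and w begins with p copies of a, we have y = a^k with 1 ≤ k ≤ p.
Since 1 ≤ k ≤ p, k divides p!; set t = 1 + p!/k. Then xy^t z has p + (p!/k)·k = p + p! copies of a. Now the a-count is p+p! and (b-count)+1 = (p+p!-1)+1 = p+p!, so i ≠ j+1 fails. So xy^t z = a^{p+p!} b^{p+p!-1} ∉ L.
This is a contradiction; hence L is not regular.

a^{p+p!} b^{p+p!-1}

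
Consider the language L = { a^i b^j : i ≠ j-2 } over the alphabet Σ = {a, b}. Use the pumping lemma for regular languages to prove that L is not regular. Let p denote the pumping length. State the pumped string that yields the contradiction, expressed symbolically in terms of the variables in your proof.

a^{p+p!} b^{p+p!+2}

Assume L is regular. Let p be the pumping length given by the pumping lemma.
Choose w = a^p b^{p+p!+2}. Since p ≠ (p+p!+2)-2 = p+p!, w ∈ L; and |w| ≥ p.
Write w = xyz as guaranteed by the lemma, with |xy| ≤ p and |y| ≥ 1.
Because |xy| ≤ p and w begins with p copies of a, we have y = a^k with 1 ≤ k ≤ p.
Since 1 ≤ k ≤ p, k divides p!; set t = 1 + p!/k. Then xy^t z has p + (p!/k)·k = p + p! copies of a. Now the a-count is p+p! and (b-count)-2 = (p+p!+2)-2 = p+p!, so i ≠ j-2 fails. So xy^t z = a^{p+p!} b^{p+p!+2} ∉ L.
This is a contradiction; hence L is not regular.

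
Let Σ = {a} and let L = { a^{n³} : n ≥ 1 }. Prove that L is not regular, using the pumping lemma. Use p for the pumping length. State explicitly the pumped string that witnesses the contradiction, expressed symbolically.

a^{p³+k}

Assume L is regular. Let p be the pumping length given by the pumping lemma.
Take w = a^{p³} ∈ L with |w| = p³ ≥ p.
The pumping lemma gives a decomposition w = xyz where |xy| ≤ p and |y| > 0.
Then y = a^k for some k with 1 ≤ k ≤ p.
Pump with i = 2: xy^2z = a^{p³+k}. Since 1 ≤ k ≤ p, p³ < p³+k ≤ p³+p < p³+3p²+3p+1 = (p+1)³, so p³+k is not a perfect cube. So xy^2z ∉ L.
This is a contradiction; hence L is not regular.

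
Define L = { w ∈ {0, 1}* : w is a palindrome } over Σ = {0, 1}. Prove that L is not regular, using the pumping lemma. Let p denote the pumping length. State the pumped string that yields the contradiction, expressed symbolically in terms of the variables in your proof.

Suppose for contradiction that L is regular, and let p be the pumping length.
Take w = 0^p 1 0^p, a palindrome of length 2p+1 ≥ p.
The pumping lemma gives a decomposition w = xyz where |xy| ≤ p and y is nonempty.
The first p characters of w are 0's, so xy (and hence y) consists only of 0's. Write y = 0^k, 1 ≤ k ≤ p.
Pump with i = 2: xy^2z = 0^{p+k} 1 0^p. Its reverse is 0^p 1 0^{p+k}, which differs from xy^2z since k ≥ 1. So xy^2z is not a palindrome and xy^2z ∉ L.
This contradicts the pumping lemma, so L is not regular.

0^{p+k} 1 0^p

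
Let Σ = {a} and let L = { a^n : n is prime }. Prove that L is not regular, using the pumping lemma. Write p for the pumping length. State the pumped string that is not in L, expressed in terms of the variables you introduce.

a^{q(1+k)}

Toward a contradiction, assume L is regular with pumping length p.
Let q be a prime with q ≥ p+2 (infinitely many primes exist), and take w = a^q ∈ L with |w| = q ≥ p.
The pumping lemma gives a decomposition w = xyz where |xy| ≤ p and |y| ≥ 1.
Then y = a^k for some k with 1 ≤ k ≤ p.
Since 1 ≤ k ≤ p, |xz| = q-k. Pump with i = q+1: |xy^{q+1}z| = (q-k)+(q+1)k = q+qk = q(1+k), which is composite (both factors ≥ 2). So xy^{q+1}z = a^{q(1+k)} ∉ L.
This is a contradiction; hence L is not regular.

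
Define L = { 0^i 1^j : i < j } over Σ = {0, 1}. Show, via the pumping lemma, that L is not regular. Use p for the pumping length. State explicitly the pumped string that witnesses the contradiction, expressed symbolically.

Assume L is regular; let p be its pumping constant.
Choose w = 0^p 1^{p+1} ∈ L, with |w| = 2p+1 ≥ p.
By the pumping lemma, w = xyz with |xy| ≤ p and |y| > 0.
The first p characters of w are 0's, so xy (and hence y) consists only of 0's. Write y = 0^k, 1 ≤ k ≤ p.
Consider xy^2z = 0^{p+k} 1^{p+1}. Since k ≥ 1, the 0-count p+k is at least p+1, so i < j fails; thus xy^2z ∉ L.
This is a contradiction; hence L is not regular.

0^{p+k} 1^{p+1}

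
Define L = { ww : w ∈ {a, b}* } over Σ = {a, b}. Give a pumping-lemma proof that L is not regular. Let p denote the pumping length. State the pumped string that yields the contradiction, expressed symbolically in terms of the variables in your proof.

a^{p+k} b^p a^p b^p

Toward a contradiction, assume L is regular with pumping length p.
Take w = a^p b^p a^p b^p = uu where u = a^pb^p; then w ∈ L and |w| = 4p ≥ p.
Write w = xyz as guaranteed by the lemma, with |xy| ≤ p and y is nonempty.
Because |xy| ≤ p and w begins with p copies of a, we have y = a^k with 1 ≤ k ≤ p.
Pump with i = 2: xy^2z = a^{p+k} b^p a^p b^p, of length 4p+k. Suppose this equals vv. The string starts with a and ends with b, so v does too; thus the boundary between the two copies of v is a b→a transition. There is exactly one such transition, at position 2p+k, so |v| = 2p+k and |vv| = 4p+2k ≠ 4p+k since k ≥ 1. So xy^2z ∉ L.
This contradicts the pumping lemma, so L is not regular.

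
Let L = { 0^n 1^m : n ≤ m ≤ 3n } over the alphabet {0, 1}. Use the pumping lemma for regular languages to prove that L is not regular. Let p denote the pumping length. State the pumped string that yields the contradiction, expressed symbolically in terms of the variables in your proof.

0^{p+k} 1^p

Assume L is regular. Let p be the pumping length given by the pumping lemma.
Take w = 0^p 1^p ∈ L (since p ≤ p ≤ 3p), with |w| = 2p ≥ p.
By the pumping lemma, w = xyz with |xy| ≤ p and |y| > 0.
The first p characters of w are 0's, so xy (and hence y) consists only of 0's. Write y = 0^k, 1 ≤ k ≤ p.
Pump with i = 2: xy^2z = 0^{p+k} 1^p. Now n = p+k > p = m, so the condition n ≤ m fails. Thus xy^2z ∉ L.
This contradicts the pumping lemma, so L is not regular.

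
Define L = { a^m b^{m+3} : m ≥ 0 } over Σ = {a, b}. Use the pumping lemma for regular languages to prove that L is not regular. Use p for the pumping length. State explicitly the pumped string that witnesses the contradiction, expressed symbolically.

Suppose for contradiction that L is regular, and let p be the pumping length.
Choose w = a^p b^{p+3}, which is in L with |w| = 2p+3 ≥ p.
The pumping lemma gives a decomposition w = xyz where |xy| ≤ p and y is nonempty.
Since the first p symbols of w are all a's and |xy| ≤ p, y lies entirely in the leading a-block: y = a^k for some k with 1 ≤ k ≤ p.
Pump with i = 2: xy^2z = a^{p+k} b^{p+3}. For this to lie in L we would need p+3 = (p+k)+3, which forces k = 0. But k ≥ 1, so xy^2z ∉ L.
This contradicts the pumping lemma, so L is not regular.

a^{p+k} b^{p+3}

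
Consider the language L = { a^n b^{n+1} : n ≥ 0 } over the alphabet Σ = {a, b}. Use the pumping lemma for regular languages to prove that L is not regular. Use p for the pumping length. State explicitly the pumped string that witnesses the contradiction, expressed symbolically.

Toward a contradiction, assume L is regular with pumping length p.
Let w = a^p b^{p+1} ∈ L; note |w| = 2p+1 ≥ p.
Write w = xyz as guaranteed by the lemma, with |xy| ≤ p and |y| ≥ 1.
Because |xy| ≤ p and w begins with p copies of a, we have y = a^k with 1 ≤ k ≤ p.
Pump with i = 2: xy^2z = a^{p+k} b^{p+1}. For this to lie in L we would need p+1 = (p+k)+1, which forces k = 0. But k ≥ 1, so xy^2z ∉ L.
Contradiction. Therefore L is not regular.

a^{p+k} b^{p+1}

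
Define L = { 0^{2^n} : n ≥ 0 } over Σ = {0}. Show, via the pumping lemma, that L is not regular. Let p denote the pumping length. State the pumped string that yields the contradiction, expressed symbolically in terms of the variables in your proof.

0^{2^p+k}

Suppose for contradiction that L is regular, and let p be the pumping length.
Take w = 0^{2^p} ∈ L with |w| = 2^p ≥ p.
The pumping lemma gives a decomposition w = xyz where |xy| ≤ p and |y| > 0.
Then y = 0^k for some k with 1 ≤ k ≤ p.
Pump with i = 2: xy^2z = 0^{2^p+k}. Since 1 ≤ k ≤ p < 2^p, we have 2^p < 2^p+k < 2^{p+1}, so 2^p+k is not a power of 2. So xy^2z ∉ L.
This is a contradiction; hence L is not regular.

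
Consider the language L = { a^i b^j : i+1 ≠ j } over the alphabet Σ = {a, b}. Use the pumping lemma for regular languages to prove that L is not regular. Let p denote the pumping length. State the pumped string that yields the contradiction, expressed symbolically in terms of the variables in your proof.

a^{p+p!} b^{p+p!+1}

Toward a contradiction, assume L is regular with pumping length p.
Choose w = a^p b^{p+p!+1}. Since p ≠ (p+p!+1)-1 = p+p!, w ∈ L; and |w| ≥ p.
The pumping lemma gives a decomposition w = xyz where |xy| ≤ p and y is nonempty.
Because |xy| ≤ p and w begins with p copies of a, we have y = a^k with 1 ≤ k ≤ p.
Since 1 ≤ k ≤ p, k divides p!; set t = 1 + p!/k. Then xy^t z has p + (p!/k)·k = p + p! copies of a. Now the a-count is p+p! and (b-count)-1 = (p+p!+1)-1 = p+p!, so i+1 ≠ j fails. So xy^t z = a^{p+p!} b^{p+p!+1} ∉ L.
Contradiction. Therefore L is not regular.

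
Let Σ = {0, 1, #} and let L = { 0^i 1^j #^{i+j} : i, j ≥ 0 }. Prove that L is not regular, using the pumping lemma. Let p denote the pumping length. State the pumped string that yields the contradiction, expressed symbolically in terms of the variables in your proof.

Assume L is regular. Let p be the pumping length given by the pumping lemma.
Take w = 0^p 1^p #^{2p} ∈ L (with i=j=p, i+j=2p), |w| = 4p ≥ p.
Write w = xyz as guaranteed by the lemma, with |xy| ≤ p and |y| ≥ 1.
The first p characters of w are 0's, so xy (and hence y) consists only of 0's. Write y = 0^k, 1 ≤ k ≤ p.
Consider xy^2z = 0^{p+k} 1^p #^{2p}. Now the 0- and 1-counts sum to 2p+k, but the #-count is 2p ≠ 2p+k. So xy^2z ∉ L.
Contradiction. Therefore L is not regular.

0^{p+k} 1^p #^{2p}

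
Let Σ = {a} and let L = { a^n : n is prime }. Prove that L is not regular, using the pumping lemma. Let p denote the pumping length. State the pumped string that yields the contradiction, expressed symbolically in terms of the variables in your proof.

Toward a contradiction, assume L is regular with pumping length p.
Let q be a prime with q ≥ p+2 (infinitely many primes exist), and take w = a^q ∈ L with |w| = q ≥ p.
The pumping lemma gives a decomposition w = xyz where |xy| ≤ p and y is nonempty.
Then y = a^k for some k with 1 ≤ k ≤ p.
Since 1 ≤ k ≤ p, |xz| = q-k. Pump with i = q+1: |xy^{q+1}z| = (q-k)+(q+1)k = q+qk = q(1+k), which is composite (both factors ≥ 2). So xy^{q+1}z = a^{q(1+k)} ∉ L.
Contradiction. Therefore L is not regular.

a^{q(1+k)}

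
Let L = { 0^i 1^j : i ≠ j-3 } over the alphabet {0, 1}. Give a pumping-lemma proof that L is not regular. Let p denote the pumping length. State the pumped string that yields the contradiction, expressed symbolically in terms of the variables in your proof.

Assume L is regular; let p be its pumping constant.
Choose w = 0^p 1^{p+p!+3}. Since p ≠ (p+p!+3)-3 = p+p!, w ∈ L; and |w| ≥ p.
The pumping lemma gives a decomposition w = xyz where |xy| ≤ p and |y| ≥ 1.
Since the first p symbols of w are all 0's and |xy| ≤ p, y lies entirely in the leading 0-block: y = 0^k for some k with 1 ≤ k ≤ p.
Since 1 ≤ k ≤ p, k divides p!; set t = 1 + p!/k. Then xy^t z has p + (p!/k)·k = p + p! copies of 0. Now the 0-count is p+p! and (1-count)-3 = (p+p!+3)-3 = p+p!, so i ≠ j-3 fails. So xy^t z = 0^{p+p!} 1^{p+p!+3} ∉ L.
This contradicts the pumping lemma, so L is not regular.

0^{p+p!} 1^{p+p!+3}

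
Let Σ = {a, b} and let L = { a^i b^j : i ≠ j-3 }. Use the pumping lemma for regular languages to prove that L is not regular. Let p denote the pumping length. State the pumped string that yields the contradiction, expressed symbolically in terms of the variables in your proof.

a^{p+p!} b^{p+p!+3}

Toward a contradiction, assume L is regular with pumping length p.
Choose w = a^p b^{p+p!+3}. Since p ≠ (p+p!+3)-3 = p+p!, w ∈ L; and |w| ≥ p.
The pumping lemma gives a decomposition w = xyz where |xy| ≤ p and |y| ≥ 1.
Since the first p symbols of w are all a's and |xy| ≤ p, y lies entirely in the leading a-block: y = a^k for some k with 1 ≤ k ≤ p.
Since 1 ≤ k ≤ p, k divides p!; set t = 1 + p!/k. Then xy^t z has p + (p!/k)·k = p + p! copies of a. Now the a-count is p+p! and (b-count)-3 = (p+p!+3)-3 = p+p!, so i ≠ j-3 fails. So xy^t z = a^{p+p!} b^{p+p!+3} ∉ L.
This contradicts the pumping lemma, so L is not regular.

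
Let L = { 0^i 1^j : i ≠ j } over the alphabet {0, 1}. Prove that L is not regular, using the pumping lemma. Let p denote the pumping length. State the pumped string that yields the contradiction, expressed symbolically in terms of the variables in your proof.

Assume L is regular; let p be its pumping constant.
Choose w = 0^p 1^{p+p!}. Since p ≠ p+p!, w ∈ L; and |w| ≥ p.
The pumping lemma gives a decomposition w = xyz where |xy| ≤ p and y is nonempty.
Because |xy| ≤ p and w begins with p copies of 0, we have y = 0^k with 1 ≤ k ≤ p.
Since 1 ≤ k ≤ p, k divides p!; set t = 1 + p!/k. Then xy^t z has p + (p!/k)·k = p + p! copies of 0. Now the 0-count equals the 1-count, so i ≠ j fails. So xy^t z = 0^{p+p!} 1^{p+p!} ∉ L.
This contradicts the pumping lemma, so L is not regular.

0^{p+p!} 1^{p+p!}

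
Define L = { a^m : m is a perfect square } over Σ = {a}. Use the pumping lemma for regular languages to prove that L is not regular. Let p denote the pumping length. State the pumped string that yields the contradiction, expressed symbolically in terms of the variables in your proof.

a^{p²+k}

Suppose for contradiction that L is regular, and let p be the pumping length.
Take w = a^{p²} ∈ L with |w| = p² ≥ p.
Write w = xyz as guaranteed by the lemma, with |xy| ≤ p and |y| ≥ 1.
Then y = a^k for some k with 1 ≤ k ≤ p.
Pump with i = 2: xy^2z = a^{p²+k}. Since 1 ≤ k ≤ p, p² < p²+k ≤ p²+p < (p+1)², so p²+k lies strictly between consecutive squares and is not a perfect square. So xy^2z ∉ L.
Contradiction. Therefore L is not regular.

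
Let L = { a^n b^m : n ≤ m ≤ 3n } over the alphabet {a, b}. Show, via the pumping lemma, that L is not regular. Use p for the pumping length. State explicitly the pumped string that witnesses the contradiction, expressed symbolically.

a^{p+k} b^p

Assume L is regular. Let p be the pumping length given by the pumping lemma.
Take w = a^p b^p ∈ L (since p ≤ p ≤ 3p), with |w| = 2p ≥ p.
By the pumping lemma, w = xyz with |xy| ≤ p and y is nonempty.
Because |xy| ≤ p and w begins with p copies of a, we have y = a^k with 1 ≤ k ≤ p.
Pump with i = 2: xy^2z = a^{p+k} b^p. Now n = p+k > p = m, so the condition n ≤ m fails. Thus xy^2z ∉ L.
This contradicts the pumping lemma, so L is not regular.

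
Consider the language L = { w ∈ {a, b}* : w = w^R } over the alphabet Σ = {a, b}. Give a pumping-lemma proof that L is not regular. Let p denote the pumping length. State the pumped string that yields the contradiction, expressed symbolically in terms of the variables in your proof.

a^{p+k} b a^p

Assume L is regular; let p be its pumping constant.
Take w = a^p b a^p, a palindrome of length 2p+1 ≥ p.
By the pumping lemma, w = xyz with |xy| ≤ p and |y| ≥ 1.
Because |xy| ≤ p and w begins with p copies of a, we have y = a^k with 1 ≤ k ≤ p.
Pump with i = 2: xy^2z = a^{p+k} b a^p. Its reverse is a^p b a^{p+k}, which differs from xy^2z since k ≥ 1. So xy^2z is not a palindrome and xy^2z ∉ L.
This contradicts the pumping lemma, so L is not regular.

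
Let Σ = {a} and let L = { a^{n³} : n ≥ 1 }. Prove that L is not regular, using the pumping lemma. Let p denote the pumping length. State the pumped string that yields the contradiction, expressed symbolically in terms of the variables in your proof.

a^{p³+k}

Toward a contradiction, assume L is regular with pumping length p.
Take w = a^{p³} ∈ L with |w| = p³ ≥ p.
By the pumping lemma, w = xyz with |xy| ≤ p and |y| ≥ 1.
Then y = a^k for some k with 1 ≤ k ≤ p.
Pump with i = 2: xy^2z = a^{p³+k}. Since 1 ≤ k ≤ p, p³ < p³+k ≤ p³+p < p³+3p²+3p+1 = (p+1)³, so p³+k is not a perfect cube. So xy^2z ∉ L.
This contradicts the pumping lemma, so L is not regular.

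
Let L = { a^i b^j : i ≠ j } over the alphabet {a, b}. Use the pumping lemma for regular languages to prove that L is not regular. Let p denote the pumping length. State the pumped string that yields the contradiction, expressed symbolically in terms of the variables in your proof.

Assume L is regular. Let p be the pumping length given by the pumping lemma.
Choose w = a^p b^{p+p!}. Since p ≠ p+p!, w ∈ L; and |w| ≥ p.
The pumping lemma gives a decomposition w = xyz where |xy| ≤ p and y is nonempty.
Since the first p symbols of w are all a's and |xy| ≤ p, y lies entirely in the leading a-block: y = a^k for some k with 1 ≤ k ≤ p.
Since 1 ≤ k ≤ p, k divides p!; set t = 1 + p!/k. Then xy^t z has p + (p!/k)·k = p + p! copies of a. Now the a-count equals the b-count, so i ≠ j fails. So xy^t z = a^{p+p!} b^{p+p!} ∉ L.
This is a contradiction; hence L is not regular.

a^{p+p!} b^{p+p!}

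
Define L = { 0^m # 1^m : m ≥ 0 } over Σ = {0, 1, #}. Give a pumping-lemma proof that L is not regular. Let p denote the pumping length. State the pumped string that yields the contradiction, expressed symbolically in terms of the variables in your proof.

Toward a contradiction, assume L is regular with pumping length p.
Take w = 0^p # 1^p ∈ L with |w| = 2p+1 ≥ p.
The pumping lemma gives a decomposition w = xyz where |xy| ≤ p and y is nonempty.
Because |xy| ≤ p and w begins with p copies of 0, we have y = 0^k with 1 ≤ k ≤ p.
Pump with i = 2: xy^2z = 0^{p+k} # 1^p, which would require p+k = p. But k ≥ 1, so xy^2z ∉ L.
Contradiction. Therefore L is not regular.

0^{p+k} # 1^p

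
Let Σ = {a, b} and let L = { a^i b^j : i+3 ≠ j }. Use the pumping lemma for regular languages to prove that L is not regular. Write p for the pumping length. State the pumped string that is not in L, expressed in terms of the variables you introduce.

Toward a contradiction, assume L is regular with pumping length p.
Choose w = a^p b^{p+p!+3}. Since p ≠ (p+p!+3)-3 = p+p!, w ∈ L; and |w| ≥ p.
By the pumping lemma, w = xyz with |xy| ≤ p and |y| ≥ 1.
The first p characters of w are a's, so xy (and hence y) consists only of a's. Write y = a^k, 1 ≤ k ≤ p.
Since 1 ≤ k ≤ p, k divides p!; set t = 1 + p!/k. Then xy^t z has p + (p!/k)·k = p + p! copies of a. Now the a-count is p+p! and (b-count)-3 = (p+p!+3)-3 = p+p!, so i+3 ≠ j fails. So xy^t z = a^{p+p!} b^{p+p!+3} ∉ L.
This is a contradiction; hence L is not regular.

a^{p+p!} b^{p+p!+3}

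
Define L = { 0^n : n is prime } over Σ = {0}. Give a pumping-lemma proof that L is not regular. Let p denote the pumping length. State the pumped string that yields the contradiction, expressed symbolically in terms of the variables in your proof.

Toward a contradiction, assume L is regular with pumping length p.
Let q be a prime with q ≥ p+2 (infinitely many primes exist), and take w = 0^q ∈ L with |w| = q ≥ p.
Write w = xyz as guaranteed by the lemma, with |xy| ≤ p and |y| > 0.
Then y = 0^k for some k with 1 ≤ k ≤ p.
Since 1 ≤ k ≤ p, |xz| = q-k. Pump with i = q+1: |xy^{q+1}z| = (q-k)+(q+1)k = q+qk = q(1+k), which is composite (both factors ≥ 2). So xy^{q+1}z = 0^{q(1+k)} ∉ L.
Contradiction. Therefore L is not regular.

0^{q(1+k)}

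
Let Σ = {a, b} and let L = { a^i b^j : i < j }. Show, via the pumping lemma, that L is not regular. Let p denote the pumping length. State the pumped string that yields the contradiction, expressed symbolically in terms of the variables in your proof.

Suppose for contradiction that L is regular, and let p be the pumping length.
Choose w = a^p b^{p+1} ∈ L, with |w| = 2p+1 ≥ p.
The pumping lemma gives a decomposition w = xyz where |xy| ≤ p and |y| > 0.
The first p characters of w are a's, so xy (and hence y) consists only of a's. Write y = a^k, 1 ≤ k ≤ p.
Consider xy^2z = a^{p+k} b^{p+1}. Since k ≥ 1, the a-count p+k is at least p+1, so i < j fails; thus xy^2z ∉ L.
This is a contradiction; hence L is not regular.

a^{p+k} b^{p+1}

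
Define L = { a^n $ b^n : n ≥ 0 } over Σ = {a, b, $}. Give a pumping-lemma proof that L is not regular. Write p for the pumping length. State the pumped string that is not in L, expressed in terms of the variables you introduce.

a^{p+k} $ b^p

Assume L is regular; let p be its pumping constant.
Take w = a^p $ b^p ∈ L with |w| = 2p+1 ≥ p.
By the pumping lemma, w = xyz with |xy| ≤ p and |y| > 0.
Because |xy| ≤ p and w begins with p copies of a, we have y = a^k with 1 ≤ k ≤ p.
Pump with i = 2: xy^2z = a^{p+k} $ b^p, which would require p+k = p. But k ≥ 1, so xy^2z ∉ L.
This is a contradiction; hence L is not regular.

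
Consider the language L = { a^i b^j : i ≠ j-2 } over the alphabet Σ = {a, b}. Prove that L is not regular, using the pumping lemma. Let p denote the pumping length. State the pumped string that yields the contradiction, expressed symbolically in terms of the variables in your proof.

a^{p+p!} b^{p+p!+2}

Suppose for contradiction that L is regular, and let p be the pumping length.
Choose w = a^p b^{p+p!+2}. Since p ≠ (p+p!+2)-2 = p+p!, w ∈ L; and |w| ≥ p.
Write w = xyz as guaranteed by the lemma, with |xy| ≤ p and y is nonempty.
Since the first p symbols of w are all a's and |xy| ≤ p, y lies entirely in the leading a-block: y = a^k for some k with 1 ≤ k ≤ p.
Since 1 ≤ k ≤ p, k divides p!; set t = 1 + p!/k. Then xy^t z has p + (p!/k)·k = p + p! copies of a. Now the a-count is p+p! and (b-count)-2 = (p+p!+2)-2 = p+p!, so i ≠ j-2 fails. So xy^t z = a^{p+p!} b^{p+p!+2} ∉ L.
This contradicts the pumping lemma, so L is not regular.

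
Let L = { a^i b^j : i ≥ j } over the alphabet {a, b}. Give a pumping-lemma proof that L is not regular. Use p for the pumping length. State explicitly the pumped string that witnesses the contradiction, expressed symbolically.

a^{p-k} b^p

Toward a contradiction, assume L is regular with pumping length p.
Choose w = a^p b^p ∈ L, with |w| = 2p ≥ p.
By the pumping lemma, w = xyz with |xy| ≤ p and |y| ≥ 1.
Because |xy| ≤ p and w begins with p copies of a, we have y = a^k with 1 ≤ k ≤ p.
Consider xy^0z = xz = a^{p-k} b^p. Since k ≥ 1, the a-count p-k is less than p, so i ≥ j fails; thus xz ∉ L.
Contradiction. Therefore L is not regular.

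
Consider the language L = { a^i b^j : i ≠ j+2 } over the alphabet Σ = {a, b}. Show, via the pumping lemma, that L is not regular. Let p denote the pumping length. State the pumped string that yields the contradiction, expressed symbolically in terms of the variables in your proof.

a^{p+p!} b^{p+p!-2}

Toward a contradiction, assume L is regular with pumping length p.
Choose w = a^p b^{p+p!-2}. Since p ≠ (p+p!-2)+2 = p+p!, w ∈ L; and |w| ≥ p.
The pumping lemma gives a decomposition w = xyz where |xy| ≤ p and |y| ≥ 1.
The first p characters of w are a's, so xy (and hence y) consists only of a's. Write y = a^k, 1 ≤ k ≤ p.
Since 1 ≤ k ≤ p, k divides p!; set t = 1 + p!/k. Then xy^t z has p + (p!/k)·k = p + p! copies of a. Now the a-count is p+p! and (b-count)+2 = (p+p!-2)+2 = p+p!, so i ≠ j+2 fails. So xy^t z = a^{p+p!} b^{p+p!-2} ∉ L.
This is a contradiction; hence L is not regular.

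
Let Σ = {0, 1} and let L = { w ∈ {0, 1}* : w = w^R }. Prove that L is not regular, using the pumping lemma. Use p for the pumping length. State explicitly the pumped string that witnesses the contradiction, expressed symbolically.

0^{p+k} 1 0^p

Suppose for contradiction that L is regular, and let p be the pumping length.
Take w = 0^p 1 0^p, a palindrome of length 2p+1 ≥ p.
The pumping lemma gives a decomposition w = xyz where |xy| ≤ p and |y| > 0.
Since the first p symbols of w are all 0's and |xy| ≤ p, y lies entirely in the leading 0-block: y = 0^k for some k with 1 ≤ k ≤ p.
Pump with i = 2: xy^2z = 0^{p+k} 1 0^p. Its reverse is 0^p 1 0^{p+k}, which differs from xy^2z since k ≥ 1. So xy^2z is not a palindrome and xy^2z ∉ L.
This contradicts the pumping lemma, so L is not regular.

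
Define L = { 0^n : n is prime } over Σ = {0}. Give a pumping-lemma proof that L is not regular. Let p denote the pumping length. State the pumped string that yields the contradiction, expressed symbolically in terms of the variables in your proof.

0^{q(1+k)}

Assume L is regular; let p be its pumping constant.
Let q be a prime with q ≥ p+2 (infinitely many primes exist), and take w = 0^q ∈ L with |w| = q ≥ p.
The pumping lemma gives a decomposition w = xyz where |xy| ≤ p and y is nonempty.
Then y = 0^k for some k with 1 ≤ k ≤ p.
Since 1 ≤ k ≤ p, |xz| = q-k. Pump with i = q+1: |xy^{q+1}z| = (q-k)+(q+1)k = q+qk = q(1+k), which is composite (both factors ≥ 2). So xy^{q+1}z = 0^{q(1+k)} ∉ L.
Contradiction. Therefore L is not regular.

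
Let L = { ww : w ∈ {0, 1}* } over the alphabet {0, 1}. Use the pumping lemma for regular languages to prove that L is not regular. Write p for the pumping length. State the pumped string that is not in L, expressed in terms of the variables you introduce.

0^{p+k} 1^p 0^p 1^p

Toward a contradiction, assume L is regular with pumping length p.
Take w = 0^p 1^p 0^p 1^p = uu where u = 0^p1^p; then w ∈ L and |w| = 4p ≥ p.
The pumping lemma gives a decomposition w = xyz where |xy| ≤ p and |y| > 0.
Since the first p symbols of w are all 0's and |xy| ≤ p, y lies entirely in the leading 0-block: y = 0^k for some k with 1 ≤ k ≤ p.
Pump with i = 2: xy^2z = 0^{p+k} 1^p 0^p 1^p, of length 4p+k. Suppose this equals vv. The string starts with 0 and ends with 1, so v does too; thus the boundary between the two copies of v is a 1→0 transition. There is exactly one such transition, at position 2p+k, so |v| = 2p+k and |vv| = 4p+2k ≠ 4p+k since k ≥ 1. So xy^2z ∉ L.
This contradicts the pumping lemma, so L is not regular.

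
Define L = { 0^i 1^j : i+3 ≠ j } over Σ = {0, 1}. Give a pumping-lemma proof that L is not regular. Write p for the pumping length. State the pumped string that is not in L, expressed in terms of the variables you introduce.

Toward a contradiction, assume L is regular with pumping length p.
Choose w = 0^p 1^{p+p!+3}. Since p ≠ (p+p!+3)-3 = p+p!, w ∈ L; and |w| ≥ p.
Write w = xyz as guaranteed by the lemma, with |xy| ≤ p and y is nonempty.
Since the first p symbols of w are all 0's and |xy| ≤ p, y lies entirely in the leading 0-block: y = 0^k for some k with 1 ≤ k ≤ p.
Since 1 ≤ k ≤ p, k divides p!; set t = 1 + p!/k. Then xy^t z has p + (p!/k)·k = p + p! copies of 0. Now the 0-count is p+p! and (1-count)-3 = (p+p!+3)-3 = p+p!, so i+3 ≠ j fails. So xy^t z = 0^{p+p!} 1^{p+p!+3} ∉ L.
Contradiction. Therefore L is not regular.

0^{p+p!} 1^{p+p!+3}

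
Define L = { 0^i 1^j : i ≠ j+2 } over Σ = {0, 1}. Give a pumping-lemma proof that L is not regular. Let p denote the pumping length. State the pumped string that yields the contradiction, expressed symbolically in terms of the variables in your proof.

0^{p+p!} 1^{p+p!-2}

Toward a contradiction, assume L is regular with pumping length p.
Choose w = 0^p 1^{p+p!-2}. Since p ≠ (p+p!-2)+2 = p+p!, w ∈ L; and |w| ≥ p.
The pumping lemma gives a decomposition w = xyz where |xy| ≤ p and y is nonempty.
Because |xy| ≤ p and w begins with p copies of 0, we have y = 0^k with 1 ≤ k ≤ p.
Since 1 ≤ k ≤ p, k divides p!; set t = 1 + p!/k. Then xy^t z has p + (p!/k)·k = p + p! copies of 0. Now the 0-count is p+p! and (1-count)+2 = (p+p!-2)+2 = p+p!, so i ≠ j+2 fails. So xy^t z = 0^{p+p!} 1^{p+p!-2} ∉ L.
Contradiction. Therefore L is not regular.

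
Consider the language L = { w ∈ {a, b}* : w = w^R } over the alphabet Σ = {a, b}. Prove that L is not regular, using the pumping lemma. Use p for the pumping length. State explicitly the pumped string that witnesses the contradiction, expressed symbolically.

Assume L is regular. Let p be the pumping length given by the pumping lemma.
Take w = a^p b a^p, a palindrome of length 2p+1 ≥ p.
By the pumping lemma, w = xyz with |xy| ≤ p and |y| > 0.
Since the first p symbols of w are all a's and |xy| ≤ p, y lies entirely in the leading a-block: y = a^k for some k with 1 ≤ k ≤ p.
Pump with i = 2: xy^2z = a^{p+k} b a^p. Its reverse is a^p b a^{p+k}, which differs from xy^2z since k ≥ 1. So xy^2z is not a palindrome and xy^2z ∉ L.
This is a contradiction; hence L is not regular.

a^{p+k} b a^p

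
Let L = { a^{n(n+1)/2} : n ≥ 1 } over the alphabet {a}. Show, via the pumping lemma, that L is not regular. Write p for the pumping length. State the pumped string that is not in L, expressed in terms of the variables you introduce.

a^{p(p+1)/2+k}

Assume L is regular. Let p be the pumping length given by the pumping lemma.
Take w = a^{p(p+1)/2} ∈ L with |w| = p(p+1)/2 ≥ p.
By the pumping lemma, w = xyz with |xy| ≤ p and |y| > 0.
Then y = a^k for some k with 1 ≤ k ≤ p.
Pump with i = 2: xy^2z = a^{p(p+1)/2+k}. Since 1 ≤ k ≤ p, p(p+1)/2 < p(p+1)/2+k ≤ p(p+1)/2+p < (p+1)(p+2)/2, so p(p+1)/2+k is strictly between consecutive triangular numbers. So xy^2z ∉ L.
This is a contradiction; hence L is not regular.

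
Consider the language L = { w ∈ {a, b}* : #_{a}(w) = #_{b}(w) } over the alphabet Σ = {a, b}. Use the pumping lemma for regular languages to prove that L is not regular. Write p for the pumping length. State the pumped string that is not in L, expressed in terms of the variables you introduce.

a^{p+k} b^p

Assume L is regular; let p be its pumping constant.
Choose w = a^p b^p ∈ L with |w| = 2p ≥ p.
Write w = xyz as guaranteed by the lemma, with |xy| ≤ p and |y| ≥ 1.
Because |xy| ≤ p and w begins with p copies of a, we have y = a^k with 1 ≤ k ≤ p.
Pump with i = 2: xy^2z = a^{p+k} b^p has p+k occurrences of a but only p of b. Since k ≥ 1 the counts differ, so xy^2z ∉ L.
Contradiction. Therefore L is not regular.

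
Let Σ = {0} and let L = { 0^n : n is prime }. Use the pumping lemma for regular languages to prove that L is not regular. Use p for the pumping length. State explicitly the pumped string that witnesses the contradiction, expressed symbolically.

0^{q(1+k)}

Suppose for contradiction that L is regular, and let p be the pumping length.
Let q be a prime with q ≥ p+2 (infinitely many primes exist), and take w = 0^q ∈ L with |w| = q ≥ p.
By the pumping lemma, w = xyz with |xy| ≤ p and y is nonempty.
Then y = 0^k for some k with 1 ≤ k ≤ p.
Since 1 ≤ k ≤ p, |xz| = q-k. Pump with i = q+1: |xy^{q+1}z| = (q-k)+(q+1)k = q+qk = q(1+k), which is composite (both factors ≥ 2). So xy^{q+1}z = 0^{q(1+k)} ∉ L.
This is a contradiction; hence L is not regular.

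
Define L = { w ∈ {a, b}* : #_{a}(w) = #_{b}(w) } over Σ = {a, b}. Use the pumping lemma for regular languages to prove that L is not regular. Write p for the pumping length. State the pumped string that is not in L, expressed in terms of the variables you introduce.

a^{p+k} b^p

Suppose for contradiction that L is regular, and let p be the pumping length.
Choose w = a^p b^p ∈ L with |w| = 2p ≥ p.
The pumping lemma gives a decomposition w = xyz where |xy| ≤ p and y is nonempty.
The first p characters of w are a's, so xy (and hence y) consists only of a's. Write y = a^k, 1 ≤ k ≤ p.
Pump with i = 2: xy^2z = a^{p+k} b^p has p+k occurrences of a but only p of b. Since k ≥ 1 the counts differ, so xy^2z ∉ L.
Contradiction. Therefore L is not regular.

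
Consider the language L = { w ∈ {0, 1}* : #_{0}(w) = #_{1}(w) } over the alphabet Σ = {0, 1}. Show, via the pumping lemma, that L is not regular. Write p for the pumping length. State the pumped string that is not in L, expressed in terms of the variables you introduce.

Assume L is regular; let p be its pumping constant.
Choose w = 0^p 1^p ∈ L with |w| = 2p ≥ p.
By the pumping lemma, w = xyz with |xy| ≤ p and y is nonempty.
The first p characters of w are 0's, so xy (and hence y) consists only of 0's. Write y = 0^k, 1 ≤ k ≤ p.
Pump with i = 2: xy^2z = 0^{p+k} 1^p has p+k occurrences of 0 but only p of 1. Since k ≥ 1 the counts differ, so xy^2z ∉ L.
This is a contradiction; hence L is not regular.

0^{p+k} 1^p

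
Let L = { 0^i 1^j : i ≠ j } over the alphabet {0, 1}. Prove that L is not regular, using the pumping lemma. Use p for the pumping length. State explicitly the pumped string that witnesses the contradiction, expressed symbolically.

0^{p+p!} 1^{p+p!}

Suppose for contradiction that L is regular, and let p be the pumping length.
Choose w = 0^p 1^{p+p!}. Since p ≠ p+p!, w ∈ L; and |w| ≥ p.
The pumping lemma gives a decomposition w = xyz where |xy| ≤ p and |y| ≥ 1.
Because |xy| ≤ p and w begins with p copies of 0, we have y = 0^k with 1 ≤ k ≤ p.
Since 1 ≤ k ≤ p, k divides p!; set t = 1 + p!/k. Then xy^t z has p + (p!/k)·k = p + p! copies of 0. Now the 0-count equals the 1-count, so i ≠ j fails. So xy^t z = 0^{p+p!} 1^{p+p!} ∉ L.
This contradicts the pumping lemma, so L is not regular.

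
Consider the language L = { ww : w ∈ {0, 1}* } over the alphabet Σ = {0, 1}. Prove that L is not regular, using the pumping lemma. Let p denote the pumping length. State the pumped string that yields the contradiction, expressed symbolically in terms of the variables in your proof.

Assume L is regular; let p be its pumping constant.
Take w = 0^p 1^p 0^p 1^p = uu where u = 0^p1^p; then w ∈ L and |w| = 4p ≥ p.
By the pumping lemma, w = xyz with |xy| ≤ p and |y| ≥ 1.
The first p characters of w are 0's, so xy (and hence y) consists only of 0's. Write y = 0^k, 1 ≤ k ≤ p.
Pump with i = 2: xy^2z = 0^{p+k} 1^p 0^p 1^p, of length 4p+k. Suppose this equals vv. The string starts with 0 and ends with 1, so v does too; thus the boundary between the two copies of v is a 1→0 transition. There is exactly one such transition, at position 2p+k, so |v| = 2p+k and |vv| = 4p+2k ≠ 4p+k since k ≥ 1. So xy^2z ∉ L.
Contradiction. Therefore L is not regular.

0^{p+k} 1^p 0^p 1^p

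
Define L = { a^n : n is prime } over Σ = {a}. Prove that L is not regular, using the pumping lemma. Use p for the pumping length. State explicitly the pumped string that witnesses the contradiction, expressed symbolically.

a^{q(1+k)}

Suppose for contradiction that L is regular, and let p be the pumping length.
Let q be a prime with q ≥ p+2 (infinitely many primes exist), and take w = a^q ∈ L with |w| = q ≥ p.
By the pumping lemma, w = xyz with |xy| ≤ p and |y| > 0.
Then y = a^k for some k with 1 ≤ k ≤ p.
Since 1 ≤ k ≤ p, |xz| = q-k. Pump with i = q+1: |xy^{q+1}z| = (q-k)+(q+1)k = q+qk = q(1+k), which is composite (both factors ≥ 2). So xy^{q+1}z = a^{q(1+k)} ∉ L.
Contradiction. Therefore L is not regular.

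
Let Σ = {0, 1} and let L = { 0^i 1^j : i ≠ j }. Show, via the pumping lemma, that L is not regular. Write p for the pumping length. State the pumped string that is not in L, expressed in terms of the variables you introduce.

0^{p+p!} 1^{p+p!}

Toward a contradiction, assume L is regular with pumping length p.
Choose w = 0^p 1^{p+p!}. Since p ≠ p+p!, w ∈ L; and |w| ≥ p.
By the pumping lemma, w = xyz with |xy| ≤ p and y is nonempty.
Because |xy| ≤ p and w begins with p copies of 0, we have y = 0^k with 1 ≤ k ≤ p.
Since 1 ≤ k ≤ p, k divides p!; set t = 1 + p!/k. Then xy^t z has p + (p!/k)·k = p + p! copies of 0. Now the 0-count equals the 1-count, so i ≠ j fails. So xy^t z = 0^{p+p!} 1^{p+p!} ∉ L.
Contradiction. Therefore L is not regular.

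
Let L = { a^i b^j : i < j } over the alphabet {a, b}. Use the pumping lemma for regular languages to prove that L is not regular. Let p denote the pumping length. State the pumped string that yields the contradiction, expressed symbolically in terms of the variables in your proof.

a^{p+k} b^{p+1}

Assume L is regular; let p be its pumping constant.
Choose w = a^p b^{p+1} ∈ L, with |w| = 2p+1 ≥ p.
The pumping lemma gives a decomposition w = xyz where |xy| ≤ p and y is nonempty.
The first p characters of w are a's, so xy (and hence y) consists only of a's. Write y = a^k, 1 ≤ k ≤ p.
Consider xy^2z = a^{p+k} b^{p+1}. Since k ≥ 1, the a-count p+k is at least p+1, so i < j fails; thus xy^2z ∉ L.
This is a contradiction; hence L is not regular.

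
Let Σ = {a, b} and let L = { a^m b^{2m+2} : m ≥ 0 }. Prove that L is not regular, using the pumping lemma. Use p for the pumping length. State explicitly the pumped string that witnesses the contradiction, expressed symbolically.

Assume L is regular. Let p be the pumping length given by the pumping lemma.
Let w = a^p b^{2p+2} ∈ L; note |w| = 3p+2 ≥ p.
By the pumping lemma, w = xyz with |xy| ≤ p and y is nonempty.
The first p characters of w are a's, so xy (and hence y) consists only of a's. Write y = a^k, 1 ≤ k ≤ p.
Pump with i = 2: xy^2z = a^{p+k} b^{2p+2}. For this to lie in L we would need 2p+2 = 2(p+k)+2, which forces k = 0. But k ≥ 1, so xy^2z ∉ L.
This contradicts the pumping lemma, so L is not regular.

a^{p+k} b^{2p+2}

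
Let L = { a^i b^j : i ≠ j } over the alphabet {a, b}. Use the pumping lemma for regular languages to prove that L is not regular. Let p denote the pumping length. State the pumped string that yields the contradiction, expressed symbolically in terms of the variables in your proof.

a^{p+p!} b^{p+p!}

Toward a contradiction, assume L is regular with pumping length p.
Choose w = a^p b^{p+p!}. Since p ≠ p+p!, w ∈ L; and |w| ≥ p.
The pumping lemma gives a decomposition w = xyz where |xy| ≤ p and |y| ≥ 1.
Since the first p symbols of w are all a's and |xy| ≤ p, y lies entirely in the leading a-block: y = a^k for some k with 1 ≤ k ≤ p.
Since 1 ≤ k ≤ p, k divides p!; set t = 1 + p!/k. Then xy^t z has p + (p!/k)·k = p + p! copies of a. Now the a-count equals the b-count, so i ≠ j fails. So xy^t z = a^{p+p!} b^{p+p!} ∉ L.
This is a contradiction; hence L is not regular.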